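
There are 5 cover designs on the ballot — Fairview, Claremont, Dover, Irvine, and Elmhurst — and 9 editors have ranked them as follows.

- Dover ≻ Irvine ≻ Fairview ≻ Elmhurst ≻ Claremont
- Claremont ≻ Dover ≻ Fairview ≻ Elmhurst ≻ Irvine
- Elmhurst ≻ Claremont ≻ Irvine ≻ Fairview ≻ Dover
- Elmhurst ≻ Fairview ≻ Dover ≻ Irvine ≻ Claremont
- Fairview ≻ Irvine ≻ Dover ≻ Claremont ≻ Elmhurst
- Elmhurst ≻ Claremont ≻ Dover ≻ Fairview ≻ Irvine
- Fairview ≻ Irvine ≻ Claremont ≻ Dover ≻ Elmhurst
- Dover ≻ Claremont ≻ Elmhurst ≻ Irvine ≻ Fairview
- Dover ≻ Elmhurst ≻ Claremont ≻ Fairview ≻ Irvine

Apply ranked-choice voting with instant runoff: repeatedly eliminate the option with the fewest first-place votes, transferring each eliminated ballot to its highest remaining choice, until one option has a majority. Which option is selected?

Round 1: Dover 3, Elmhurst 3, Fairview 2, Claremont 1, Irvine 0. Irvine has the fewest and is eliminated.
Round 2: Dover 3, Elmhurst 3, Fairview 2, Claremont 1. Claremont has the fewest and is eliminated.
Round 3: Dover 4, Elmhurst 3, Fairview 2. Fairview has the fewest and is eliminated.
Round 4: Dover 6, Elmhurst 3. Dover has a majority.

Dover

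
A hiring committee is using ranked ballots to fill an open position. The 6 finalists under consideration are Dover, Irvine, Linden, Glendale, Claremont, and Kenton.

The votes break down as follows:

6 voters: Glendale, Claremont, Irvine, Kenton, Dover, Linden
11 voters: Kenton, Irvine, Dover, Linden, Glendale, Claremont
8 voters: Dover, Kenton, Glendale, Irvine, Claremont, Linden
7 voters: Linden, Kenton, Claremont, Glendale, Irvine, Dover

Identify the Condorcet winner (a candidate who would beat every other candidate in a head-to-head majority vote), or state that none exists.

Kenton

Head-to-head results (32 voters total):
Dover vs Irvine: Irvine wins 24–8.
Dover vs Linden: Dover wins 25–7.
Dover vs Glendale: Dover wins 19–13.
Dover vs Claremont: Dover wins 19–13.
Dover vs Kenton: Kenton wins 24–8.
Irvine vs Linden: Irvine wins 25–7.
Irvine vs Glendale: Glendale wins 21–11.
Irvine vs Claremont: Irvine wins 19–13.
Irvine vs Kenton: Kenton wins 26–6.
Linden vs Glendale: Linden wins 18–14.
Linden vs Claremont: Linden wins 18–14.
Linden vs Kenton: Kenton wins 25–7.
Glendale vs Claremont: Glendale wins 25–7.
Glendale vs Kenton: Kenton wins 26–6.
Claremont vs Kenton: Kenton wins 26–6.
Kenton beats each rival — Dover (24–8), Irvine (26–6), Linden (25–7), Glendale (26–6), Claremont (26–6) — so Kenton is the Condorcet winner.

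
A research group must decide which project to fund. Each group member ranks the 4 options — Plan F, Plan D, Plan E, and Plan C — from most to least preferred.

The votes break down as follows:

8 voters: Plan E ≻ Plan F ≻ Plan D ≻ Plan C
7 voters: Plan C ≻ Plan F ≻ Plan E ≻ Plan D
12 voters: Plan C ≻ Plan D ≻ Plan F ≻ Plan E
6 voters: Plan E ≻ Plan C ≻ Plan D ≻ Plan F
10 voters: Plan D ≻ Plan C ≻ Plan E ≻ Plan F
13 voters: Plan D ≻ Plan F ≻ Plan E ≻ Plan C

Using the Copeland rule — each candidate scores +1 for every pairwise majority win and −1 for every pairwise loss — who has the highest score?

Plan D

Pairwise results:
  Plan F vs Plan D: Plan D wins 41–15.
  Plan F vs Plan E: Plan F wins 32–24.
  Plan F vs Plan C: Plan C wins 35–21.
  Plan D vs Plan E: Plan D wins 35–21.
  Plan D vs Plan C: Plan D wins 31–25.
  Plan E vs Plan C: Plan C wins 29–27.
Copeland scores (wins − losses):
  Plan F: 1 − 2 = -1
  Plan D: 3 − 0 = 3
  Plan E: 0 − 3 = -3
  Plan C: 2 − 1 = 1
Plan D has the best Copeland score.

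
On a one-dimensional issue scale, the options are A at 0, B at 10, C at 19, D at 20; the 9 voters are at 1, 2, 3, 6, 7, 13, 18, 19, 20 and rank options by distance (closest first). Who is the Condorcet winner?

B

With single-peaked preferences on a line, the Condorcet winner is the candidate closest to the median voter.
The median voter (position 7) is closest to B at 10.
Check: B vs C — voters closer to B: 6 of 9.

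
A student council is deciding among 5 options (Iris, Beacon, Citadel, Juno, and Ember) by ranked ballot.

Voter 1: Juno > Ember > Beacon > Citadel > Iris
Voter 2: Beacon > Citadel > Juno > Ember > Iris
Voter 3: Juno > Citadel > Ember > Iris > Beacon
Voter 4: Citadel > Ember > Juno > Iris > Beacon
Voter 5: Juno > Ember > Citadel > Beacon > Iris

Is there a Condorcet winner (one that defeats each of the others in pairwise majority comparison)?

Yes

Head-to-head results (5 voters total):
Iris vs Beacon: Beacon wins 3–2.
Iris vs Citadel: Citadel wins 5–0.
Iris vs Juno: Juno wins 5–0.
Iris vs Ember: Ember wins 5–0.
Beacon vs Citadel: Citadel wins 3–2.
Beacon vs Juno: Juno wins 4–1.
Beacon vs Ember: Ember wins 4–1.
Citadel vs Juno: Juno wins 3–2.
Citadel vs Ember: Citadel wins 3–2.
Juno vs Ember: Juno wins 4–1.
Juno beats each rival — Iris (5–0), Beacon (4–1), Citadel (3–2), Ember (4–1) — so Juno is the Condorcet winner.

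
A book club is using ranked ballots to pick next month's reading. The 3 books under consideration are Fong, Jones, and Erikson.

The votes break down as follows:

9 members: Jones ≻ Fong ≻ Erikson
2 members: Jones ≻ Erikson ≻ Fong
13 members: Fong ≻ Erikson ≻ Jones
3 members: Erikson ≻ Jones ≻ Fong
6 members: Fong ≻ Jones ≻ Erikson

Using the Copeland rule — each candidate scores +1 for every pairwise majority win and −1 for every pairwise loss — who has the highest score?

Pairwise results:
  Fong vs Jones: Fong wins 19–14.
  Fong vs Erikson: Fong wins 28–5.
  Jones vs Erikson: Jones wins 17–16.
Copeland scores (wins − losses):
  Fong: 2 − 0 = 2
  Jones: 1 − 1 = 0
  Erikson: 0 − 2 = -2
Fong has the best Copeland score.

Fong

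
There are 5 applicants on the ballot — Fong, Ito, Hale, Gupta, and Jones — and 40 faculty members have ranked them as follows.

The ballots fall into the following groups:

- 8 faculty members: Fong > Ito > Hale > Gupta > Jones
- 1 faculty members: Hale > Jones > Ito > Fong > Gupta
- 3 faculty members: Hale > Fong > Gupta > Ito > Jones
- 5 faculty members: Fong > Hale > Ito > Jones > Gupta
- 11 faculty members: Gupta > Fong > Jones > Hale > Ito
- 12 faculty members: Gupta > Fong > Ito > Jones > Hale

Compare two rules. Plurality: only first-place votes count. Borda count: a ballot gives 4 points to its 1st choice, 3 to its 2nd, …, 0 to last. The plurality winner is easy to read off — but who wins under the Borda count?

Fong

Plurality first-place counts: Fong 13, Ito 0, Hale 4, Gupta 23, Jones 0 → Gupta.
Borda totals: Fong 131, Ito 63, Hale 58, Gupta 106, Jones 42 → Fong.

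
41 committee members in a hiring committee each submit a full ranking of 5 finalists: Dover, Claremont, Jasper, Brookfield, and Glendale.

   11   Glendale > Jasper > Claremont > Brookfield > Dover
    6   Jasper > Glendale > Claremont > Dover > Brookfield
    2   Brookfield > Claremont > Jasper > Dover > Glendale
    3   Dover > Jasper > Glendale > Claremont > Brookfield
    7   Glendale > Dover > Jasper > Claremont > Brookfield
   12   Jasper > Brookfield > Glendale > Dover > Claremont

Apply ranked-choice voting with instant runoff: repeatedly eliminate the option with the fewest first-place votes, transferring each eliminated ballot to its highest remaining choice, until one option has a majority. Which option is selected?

Round 1: Jasper 18, Glendale 18, Dover 3, Brookfield 2, Claremont 0. Claremont has the fewest and is eliminated.
Round 2: Jasper 18, Glendale 18, Dover 3, Brookfield 2. Brookfield has the fewest and is eliminated.
Round 3: Jasper 20, Glendale 18, Dover 3. Dover has the fewest and is eliminated.
Round 4: Jasper 23, Glendale 18. Jasper has a majority.

Jasper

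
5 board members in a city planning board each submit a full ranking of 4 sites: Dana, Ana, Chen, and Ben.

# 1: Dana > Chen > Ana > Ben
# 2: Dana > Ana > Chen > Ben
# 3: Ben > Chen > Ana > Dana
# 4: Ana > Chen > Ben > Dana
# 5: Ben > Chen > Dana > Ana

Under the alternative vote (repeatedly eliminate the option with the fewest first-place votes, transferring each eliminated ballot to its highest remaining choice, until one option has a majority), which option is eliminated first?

Round 1: Dana 2, Ben 2, Ana 1, Chen 0. Chen has the fewest and is eliminated.
Round 2: Dana 2, Ben 2, Ana 1. Ana has the fewest and is eliminated.
Round 3: Ben 3, Dana 2. Ben has a majority.

Chen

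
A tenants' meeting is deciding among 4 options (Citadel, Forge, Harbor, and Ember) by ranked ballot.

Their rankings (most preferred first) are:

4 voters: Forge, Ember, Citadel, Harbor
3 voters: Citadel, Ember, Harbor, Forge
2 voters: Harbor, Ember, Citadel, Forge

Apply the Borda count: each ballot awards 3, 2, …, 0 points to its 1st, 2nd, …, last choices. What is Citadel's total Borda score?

15

Borda scores:
  Citadel: 4·1 + 3·3 + 2·1 = 15
  Forge: 4·3 + 3·0 + 2·0 = 12
  Harbor: 4·0 + 3·1 + 2·3 = 9
  Ember: 4·2 + 3·2 + 2·2 = 18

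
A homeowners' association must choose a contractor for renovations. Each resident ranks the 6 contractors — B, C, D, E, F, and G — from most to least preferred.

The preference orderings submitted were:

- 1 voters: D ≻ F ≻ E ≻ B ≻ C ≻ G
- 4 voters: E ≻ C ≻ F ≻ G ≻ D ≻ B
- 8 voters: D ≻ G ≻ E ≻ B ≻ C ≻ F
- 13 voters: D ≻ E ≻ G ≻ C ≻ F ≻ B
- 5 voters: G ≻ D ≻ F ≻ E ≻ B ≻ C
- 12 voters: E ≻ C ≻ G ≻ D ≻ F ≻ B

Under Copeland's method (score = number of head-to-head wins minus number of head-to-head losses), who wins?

D

Pairwise results:
  B vs C: C wins 29–14.
  B vs D: D wins 43–0.
  B vs E: E wins 43–0.
  B vs F: F wins 35–8.
  B vs G: G wins 42–1.
  C vs D: D wins 27–16.
  C vs E: E wins 43–0.
  C vs F: C wins 37–6.
  C vs G: G wins 26–17.
  D vs E: D wins 27–16.
  D vs F: D wins 39–4.
  D vs G: D wins 22–21.
  E vs F: E wins 37–6.
  E vs G: E wins 30–13.
  F vs G: G wins 38–5.
Copeland scores (wins − losses):
  B: 0 − 5 = -5
  C: 2 − 3 = -1
  D: 5 − 0 = 5
  E: 4 − 1 = 3
  F: 1 − 4 = -3
  G: 3 − 2 = 1
D has the best Copeland score.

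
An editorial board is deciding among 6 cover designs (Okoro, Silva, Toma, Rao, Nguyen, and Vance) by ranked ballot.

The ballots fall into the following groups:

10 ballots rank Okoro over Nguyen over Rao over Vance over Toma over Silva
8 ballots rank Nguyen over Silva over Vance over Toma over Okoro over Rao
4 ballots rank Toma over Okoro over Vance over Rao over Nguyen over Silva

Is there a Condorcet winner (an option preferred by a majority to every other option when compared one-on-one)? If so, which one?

There is no Condorcet winner

Head-to-head results (22 voters total):
Okoro vs Silva: Okoro wins 14–8.
Okoro vs Toma: Toma wins 12–10.
Okoro vs Rao: Okoro wins 22–0.
Okoro vs Nguyen: Okoro wins 14–8.
Okoro vs Vance: Okoro wins 14–8.
Silva vs Toma: Toma wins 14–8.
Silva vs Rao: Rao wins 14–8.
Silva vs Nguyen: Nguyen wins 22–0.
Silva vs Vance: Vance wins 14–8.
Toma vs Rao: Toma wins 12–10.
Toma vs Nguyen: Nguyen wins 18–4.
Toma vs Vance: Vance wins 18–4.
Rao vs Nguyen: Nguyen wins 18–4.
Rao vs Vance: Vance wins 12–10.
Nguyen vs Vance: Nguyen wins 18–4.
No candidate beats all others: Okoro beats Nguyen beats Toma beats Okoro, a majority cycle.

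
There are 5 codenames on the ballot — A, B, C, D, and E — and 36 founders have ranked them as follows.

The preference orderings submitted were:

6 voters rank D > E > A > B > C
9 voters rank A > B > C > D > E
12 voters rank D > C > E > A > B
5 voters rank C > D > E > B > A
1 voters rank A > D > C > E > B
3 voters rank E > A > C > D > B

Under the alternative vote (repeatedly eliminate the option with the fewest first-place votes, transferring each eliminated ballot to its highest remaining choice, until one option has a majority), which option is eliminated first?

B

Round 1: D 18, A 10, C 5, E 3, B 0. B has the fewest and is eliminated.
Round 2: D 18, A 10, C 5, E 3. E has the fewest and is eliminated.
Round 3: D 18, A 13, C 5. C has the fewest and is eliminated.
Round 4: D 23, A 13. D has a majority.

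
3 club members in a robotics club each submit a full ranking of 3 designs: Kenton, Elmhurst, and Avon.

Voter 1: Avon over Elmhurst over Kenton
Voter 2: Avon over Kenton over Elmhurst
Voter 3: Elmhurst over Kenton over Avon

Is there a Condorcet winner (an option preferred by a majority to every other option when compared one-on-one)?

Yes

Head-to-head results (3 voters total):
Kenton vs Elmhurst: Elmhurst wins 2–1.
Kenton vs Avon: Avon wins 2–1.
Elmhurst vs Avon: Avon wins 2–1.
Avon beats each rival — Kenton (2–1), Elmhurst (2–1) — so Avon is the Condorcet winner.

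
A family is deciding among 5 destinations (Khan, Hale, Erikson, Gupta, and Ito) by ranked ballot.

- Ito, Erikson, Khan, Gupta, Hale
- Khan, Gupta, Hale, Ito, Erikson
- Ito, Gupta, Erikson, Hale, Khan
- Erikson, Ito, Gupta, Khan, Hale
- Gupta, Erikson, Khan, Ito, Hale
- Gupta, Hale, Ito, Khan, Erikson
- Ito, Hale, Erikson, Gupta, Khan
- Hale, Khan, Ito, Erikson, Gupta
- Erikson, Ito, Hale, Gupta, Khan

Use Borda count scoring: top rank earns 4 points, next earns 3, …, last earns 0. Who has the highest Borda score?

Ito

Borda scores:
  Khan: 2 + 4 + 0 + 1 + 2 + 1 + 0 + 3 + 0 = 13
  Hale: 0 + 2 + 1 + 0 + 0 + 3 + 3 + 4 + 2 = 15
  Erikson: 3 + 0 + 2 + 4 + 3 + 0 + 2 + 1 + 4 = 19
  Gupta: 1 + 3 + 3 + 2 + 4 + 4 + 1 + 0 + 1 = 19
  Ito: 4 + 1 + 4 + 3 + 1 + 2 + 4 + 2 + 3 = 24
Ito has the highest total.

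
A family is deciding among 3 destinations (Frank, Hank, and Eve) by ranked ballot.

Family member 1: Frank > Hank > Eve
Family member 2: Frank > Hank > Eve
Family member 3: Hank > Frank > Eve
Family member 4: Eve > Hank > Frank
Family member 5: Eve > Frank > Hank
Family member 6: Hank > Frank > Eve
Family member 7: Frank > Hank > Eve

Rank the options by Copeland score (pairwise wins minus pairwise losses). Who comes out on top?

Frank

Pairwise results:
  Frank vs Hank: Frank wins 4–3.
  Frank vs Eve: Frank wins 5–2.
  Hank vs Eve: Hank wins 5–2.
Copeland scores (wins − losses):
  Frank: 2 − 0 = 2
  Hank: 1 − 1 = 0
  Eve: 0 − 2 = -2
Frank has the best Copeland score.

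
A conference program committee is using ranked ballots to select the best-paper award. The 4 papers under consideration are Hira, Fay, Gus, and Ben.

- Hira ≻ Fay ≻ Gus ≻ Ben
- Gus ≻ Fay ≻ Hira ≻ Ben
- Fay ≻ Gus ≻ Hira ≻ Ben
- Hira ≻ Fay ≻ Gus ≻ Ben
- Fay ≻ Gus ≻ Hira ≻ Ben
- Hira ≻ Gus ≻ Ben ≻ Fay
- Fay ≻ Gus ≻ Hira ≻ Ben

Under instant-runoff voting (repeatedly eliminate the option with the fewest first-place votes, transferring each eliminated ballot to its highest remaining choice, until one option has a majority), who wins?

Fay

Round 1: Hira 3, Fay 3, Gus 1, Ben 0. Ben has the fewest and is eliminated.
Round 2: Hira 3, Fay 3, Gus 1. Gus has the fewest and is eliminated.
Round 3: Fay 4, Hira 3. Fay has a majority.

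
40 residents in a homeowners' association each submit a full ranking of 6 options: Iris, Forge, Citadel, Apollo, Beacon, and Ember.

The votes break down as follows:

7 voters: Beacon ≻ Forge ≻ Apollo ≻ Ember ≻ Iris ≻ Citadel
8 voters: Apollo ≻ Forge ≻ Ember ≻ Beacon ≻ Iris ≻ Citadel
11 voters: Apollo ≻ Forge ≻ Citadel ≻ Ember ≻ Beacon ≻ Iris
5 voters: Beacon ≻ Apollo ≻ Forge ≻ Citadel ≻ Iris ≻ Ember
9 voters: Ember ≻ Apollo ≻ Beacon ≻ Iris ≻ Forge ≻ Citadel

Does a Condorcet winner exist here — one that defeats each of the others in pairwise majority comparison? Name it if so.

Apollo

Head-to-head results (40 voters total):
Iris vs Forge: Forge wins 31–9.
Iris vs Citadel: Iris wins 24–16.
Iris vs Apollo: Apollo wins 40–0.
Iris vs Beacon: Beacon wins 40–0.
Iris vs Ember: Ember wins 35–5.
Forge vs Citadel: Forge wins 40–0.
Forge vs Apollo: Apollo wins 33–7.
Forge vs Beacon: Beacon wins 21–19.
Forge vs Ember: Forge wins 31–9.
Citadel vs Apollo: Apollo wins 40–0.
Citadel vs Beacon: Beacon wins 29–11.
Citadel vs Ember: Ember wins 24–16.
Apollo vs Beacon: Apollo wins 28–12.
Apollo vs Ember: Apollo wins 31–9.
Beacon vs Ember: Ember wins 28–12.
Apollo beats each rival — Iris (40–0), Forge (33–7), Citadel (40–0), Beacon (28–12), Ember (31–9) — so Apollo is the Condorcet winner.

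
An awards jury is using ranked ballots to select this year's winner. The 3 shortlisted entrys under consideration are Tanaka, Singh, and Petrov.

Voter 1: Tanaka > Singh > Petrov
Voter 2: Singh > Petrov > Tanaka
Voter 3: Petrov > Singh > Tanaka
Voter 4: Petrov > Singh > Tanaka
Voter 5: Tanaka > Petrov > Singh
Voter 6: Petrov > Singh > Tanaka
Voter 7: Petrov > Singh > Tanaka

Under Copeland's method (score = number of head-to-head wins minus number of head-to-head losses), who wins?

Petrov

Pairwise results:
  Tanaka vs Singh: Singh wins 5–2.
  Tanaka vs Petrov: Petrov wins 5–2.
  Singh vs Petrov: Petrov wins 5–2.
Copeland scores (wins − losses):
  Tanaka: 0 − 2 = -2
  Singh: 1 − 1 = 0
  Petrov: 2 − 0 = 2
Petrov has the best Copeland score.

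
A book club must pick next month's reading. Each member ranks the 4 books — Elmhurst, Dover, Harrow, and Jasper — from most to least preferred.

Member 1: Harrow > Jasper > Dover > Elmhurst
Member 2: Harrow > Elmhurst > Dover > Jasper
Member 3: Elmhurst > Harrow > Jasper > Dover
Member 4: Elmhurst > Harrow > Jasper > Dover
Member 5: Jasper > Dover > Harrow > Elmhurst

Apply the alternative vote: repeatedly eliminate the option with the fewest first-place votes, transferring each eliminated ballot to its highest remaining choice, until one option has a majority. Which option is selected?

Harrow

Round 1: Elmhurst 2, Harrow 2, Jasper 1, Dover 0. Dover has the fewest and is eliminated.
Round 2: Elmhurst 2, Harrow 2, Jasper 1. Jasper has the fewest and is eliminated.
Round 3: Harrow 3, Elmhurst 2. Harrow has a majority.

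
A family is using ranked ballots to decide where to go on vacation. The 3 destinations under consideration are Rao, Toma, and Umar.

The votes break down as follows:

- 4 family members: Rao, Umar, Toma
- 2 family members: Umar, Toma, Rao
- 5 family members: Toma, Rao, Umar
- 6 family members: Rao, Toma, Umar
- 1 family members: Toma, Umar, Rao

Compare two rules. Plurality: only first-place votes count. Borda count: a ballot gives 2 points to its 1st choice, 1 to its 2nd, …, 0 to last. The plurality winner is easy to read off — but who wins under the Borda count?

Rao

Plurality first-place counts: Rao 10, Toma 6, Umar 2 → Rao.
Borda totals: Rao 25, Toma 20, Umar 9 → Rao.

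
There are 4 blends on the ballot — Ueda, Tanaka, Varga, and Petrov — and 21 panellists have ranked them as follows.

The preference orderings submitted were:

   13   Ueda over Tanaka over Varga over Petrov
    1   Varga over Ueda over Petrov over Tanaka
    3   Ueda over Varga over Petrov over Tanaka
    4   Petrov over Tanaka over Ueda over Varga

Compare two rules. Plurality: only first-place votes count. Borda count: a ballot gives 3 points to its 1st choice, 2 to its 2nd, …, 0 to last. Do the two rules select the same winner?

Yes

Plurality first-place counts: Ueda 16, Tanaka 0, Varga 1, Petrov 4 → Ueda.
Borda totals: Ueda 54, Tanaka 34, Varga 22, Petrov 16 → Ueda.
The two rules agree on Ueda.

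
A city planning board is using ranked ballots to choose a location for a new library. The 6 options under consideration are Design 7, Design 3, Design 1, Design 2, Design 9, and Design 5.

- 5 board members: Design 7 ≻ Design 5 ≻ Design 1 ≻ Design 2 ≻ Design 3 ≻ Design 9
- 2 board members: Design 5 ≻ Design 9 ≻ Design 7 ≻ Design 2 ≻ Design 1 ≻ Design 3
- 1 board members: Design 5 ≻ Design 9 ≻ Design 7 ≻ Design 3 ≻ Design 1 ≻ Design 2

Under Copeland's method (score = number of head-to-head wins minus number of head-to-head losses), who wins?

Pairwise results:
  Design 7 vs Design 3: Design 7 wins 8–0.
  Design 7 vs Design 1: Design 7 wins 8–0.
  Design 7 vs Design 2: Design 7 wins 8–0.
  Design 7 vs Design 9: Design 7 wins 5–3.
  Design 7 vs Design 5: Design 7 wins 5–3.
  Design 3 vs Design 1: Design 1 wins 7–1.
  Design 3 vs Design 2: Design 2 wins 7–1.
  Design 3 vs Design 9: Design 3 wins 5–3.
  Design 3 vs Design 5: Design 5 wins 8–0.
  Design 1 vs Design 2: Design 1 wins 6–2.
  Design 1 vs Design 9: Design 1 wins 5–3.
  Design 1 vs Design 5: Design 5 wins 8–0.
  Design 2 vs Design 9: Design 2 wins 5–3.
  Design 2 vs Design 5: Design 5 wins 8–0.
  Design 9 vs Design 5: Design 5 wins 8–0.
Copeland scores (wins − losses):
  Design 7: 5 − 0 = 5
  Design 3: 1 − 4 = -3
  Design 1: 3 − 2 = 1
  Design 2: 2 − 3 = -1
  Design 9: 0 − 5 = -5
  Design 5: 4 − 1 = 3
Design 7 has the best Copeland score.

Design 7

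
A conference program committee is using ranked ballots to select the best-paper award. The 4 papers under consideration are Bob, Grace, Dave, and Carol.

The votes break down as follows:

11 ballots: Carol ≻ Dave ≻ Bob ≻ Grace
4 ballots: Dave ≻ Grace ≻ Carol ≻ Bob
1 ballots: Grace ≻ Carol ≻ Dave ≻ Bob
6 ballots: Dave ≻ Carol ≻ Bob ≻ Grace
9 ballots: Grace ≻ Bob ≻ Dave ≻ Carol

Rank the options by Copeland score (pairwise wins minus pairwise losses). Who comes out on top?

Dave

Pairwise results:
  Bob vs Grace: Bob wins 17–14.
  Bob vs Dave: Dave wins 22–9.
  Bob vs Carol: Carol wins 22–9.
  Grace vs Dave: Dave wins 21–10.
  Grace vs Carol: Carol wins 17–14.
  Dave vs Carol: Dave wins 19–12.
Copeland scores (wins − losses):
  Bob: 1 − 2 = -1
  Grace: 0 − 3 = -3
  Dave: 3 − 0 = 3
  Carol: 2 − 1 = 1
Dave has the best Copeland score.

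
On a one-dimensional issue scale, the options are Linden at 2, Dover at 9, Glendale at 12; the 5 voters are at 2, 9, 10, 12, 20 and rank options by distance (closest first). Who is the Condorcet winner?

Dover

With single-peaked preferences on a line, the Condorcet winner is the candidate closest to the median voter.
The median voter (position 10) is closest to Dover at 9.
Check: Dover vs Linden — voters closer to Dover: 4 of 5.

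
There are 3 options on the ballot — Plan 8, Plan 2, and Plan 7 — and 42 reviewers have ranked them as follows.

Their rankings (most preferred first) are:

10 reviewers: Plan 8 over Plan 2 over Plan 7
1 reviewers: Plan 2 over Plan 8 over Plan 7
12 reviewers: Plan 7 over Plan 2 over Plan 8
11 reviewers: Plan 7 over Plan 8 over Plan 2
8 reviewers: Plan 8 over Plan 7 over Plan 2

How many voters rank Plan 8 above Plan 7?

Ballots ranking Plan 8 above Plan 7: 10+1+8 = 19.
Ballots ranking Plan 7 above Plan 8: 12+11 = 23.
So 19 of 42 voters prefer Plan 8 to Plan 7.

19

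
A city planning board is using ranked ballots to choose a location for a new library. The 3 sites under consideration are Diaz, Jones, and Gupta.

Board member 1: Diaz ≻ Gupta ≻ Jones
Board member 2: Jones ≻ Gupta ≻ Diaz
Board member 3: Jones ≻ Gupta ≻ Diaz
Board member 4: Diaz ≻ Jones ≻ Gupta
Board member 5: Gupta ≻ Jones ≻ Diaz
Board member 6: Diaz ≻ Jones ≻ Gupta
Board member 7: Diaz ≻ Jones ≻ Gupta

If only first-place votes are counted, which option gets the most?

First-place vote totals:
  Diaz: 4
  Jones: 2
  Gupta: 1
Diaz has the most first-place votes.

Diaz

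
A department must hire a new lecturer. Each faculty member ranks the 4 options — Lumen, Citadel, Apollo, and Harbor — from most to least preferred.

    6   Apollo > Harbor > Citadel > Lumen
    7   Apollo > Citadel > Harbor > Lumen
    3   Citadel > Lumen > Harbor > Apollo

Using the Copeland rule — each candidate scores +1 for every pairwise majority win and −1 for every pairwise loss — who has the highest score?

Apollo

Pairwise results:
  Lumen vs Citadel: Citadel wins 16–0.
  Lumen vs Apollo: Apollo wins 13–3.
  Lumen vs Harbor: Harbor wins 13–3.
  Citadel vs Apollo: Apollo wins 13–3.
  Citadel vs Harbor: Citadel wins 10–6.
  Apollo vs Harbor: Apollo wins 13–3.
Copeland scores (wins − losses):
  Lumen: 0 − 3 = -3
  Citadel: 2 − 1 = 1
  Apollo: 3 − 0 = 3
  Harbor: 1 − 2 = -1
Apollo has the best Copeland score.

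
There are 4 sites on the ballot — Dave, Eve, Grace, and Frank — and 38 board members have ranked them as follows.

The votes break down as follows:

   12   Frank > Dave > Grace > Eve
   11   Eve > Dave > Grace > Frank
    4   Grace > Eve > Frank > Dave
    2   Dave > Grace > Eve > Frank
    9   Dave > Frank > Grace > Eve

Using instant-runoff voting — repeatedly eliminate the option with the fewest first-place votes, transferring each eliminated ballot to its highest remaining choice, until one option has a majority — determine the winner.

Round 1: Frank 12, Dave 11, Eve 11, Grace 4. Grace has the fewest and is eliminated.
Round 2: Eve 15, Frank 12, Dave 11. Dave has the fewest and is eliminated.
Round 3: Frank 21, Eve 17. Frank has a majority.

Frank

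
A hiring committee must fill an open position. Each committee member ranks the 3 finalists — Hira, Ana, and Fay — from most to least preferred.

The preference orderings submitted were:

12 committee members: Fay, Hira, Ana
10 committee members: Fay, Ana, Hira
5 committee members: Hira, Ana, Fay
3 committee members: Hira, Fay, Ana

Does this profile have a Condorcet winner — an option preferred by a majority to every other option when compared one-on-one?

Head-to-head results (30 voters total):
Hira vs Ana: Hira wins 20–10.
Hira vs Fay: Fay wins 22–8.
Ana vs Fay: Fay wins 25–5.
Fay beats each rival — Hira (22–8), Ana (25–5) — so Fay is the Condorcet winner.

Yes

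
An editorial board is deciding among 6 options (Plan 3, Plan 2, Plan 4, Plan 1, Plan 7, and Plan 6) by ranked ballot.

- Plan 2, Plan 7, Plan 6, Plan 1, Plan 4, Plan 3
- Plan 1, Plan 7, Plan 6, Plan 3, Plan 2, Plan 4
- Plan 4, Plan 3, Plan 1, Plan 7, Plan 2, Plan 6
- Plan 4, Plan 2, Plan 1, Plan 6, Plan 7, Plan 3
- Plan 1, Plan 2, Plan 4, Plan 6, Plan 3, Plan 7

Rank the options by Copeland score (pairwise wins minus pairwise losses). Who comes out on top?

Plan 1

Pairwise results:
  Plan 3 vs Plan 2: Plan 2 wins 3–2.
  Plan 3 vs Plan 4: Plan 4 wins 4–1.
  Plan 3 vs Plan 1: Plan 1 wins 4–1.
  Plan 3 vs Plan 7: Plan 7 wins 3–2.
  Plan 3 vs Plan 6: Plan 6 wins 4–1.
  Plan 2 vs Plan 4: Plan 2 wins 3–2.
  Plan 2 vs Plan 1: Plan 1 wins 3–2.
  Plan 2 vs Plan 7: Plan 2 wins 3–2.
  Plan 2 vs Plan 6: Plan 2 wins 4–1.
  Plan 4 vs Plan 1: Plan 1 wins 3–2.
  Plan 4 vs Plan 7: Plan 4 wins 3–2.
  Plan 4 vs Plan 6: Plan 4 wins 3–2.
  Plan 1 vs Plan 7: Plan 1 wins 4–1.
  Plan 1 vs Plan 6: Plan 1 wins 4–1.
  Plan 7 vs Plan 6: Plan 7 wins 3–2.
Copeland scores (wins − losses):
  Plan 3: 0 − 5 = -5
  Plan 2: 4 − 1 = 3
  Plan 4: 3 − 2 = 1
  Plan 1: 5 − 0 = 5
  Plan 7: 2 − 3 = -1
  Plan 6: 1 − 4 = -3
Plan 1 has the best Copeland score.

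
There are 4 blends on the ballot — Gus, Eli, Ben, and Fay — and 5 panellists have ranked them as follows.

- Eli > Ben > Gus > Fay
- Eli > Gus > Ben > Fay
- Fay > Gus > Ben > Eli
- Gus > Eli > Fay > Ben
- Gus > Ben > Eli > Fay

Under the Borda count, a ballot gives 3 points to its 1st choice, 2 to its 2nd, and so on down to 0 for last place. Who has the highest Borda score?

Borda scores:
  Gus: 1 + 2 + 2 + 3 + 3 = 11
  Eli: 3 + 3 + 0 + 2 + 1 = 9
  Ben: 2 + 1 + 1 + 0 + 2 = 6
  Fay: 0 + 0 + 3 + 1 + 0 = 4
Gus has the highest total.

Gus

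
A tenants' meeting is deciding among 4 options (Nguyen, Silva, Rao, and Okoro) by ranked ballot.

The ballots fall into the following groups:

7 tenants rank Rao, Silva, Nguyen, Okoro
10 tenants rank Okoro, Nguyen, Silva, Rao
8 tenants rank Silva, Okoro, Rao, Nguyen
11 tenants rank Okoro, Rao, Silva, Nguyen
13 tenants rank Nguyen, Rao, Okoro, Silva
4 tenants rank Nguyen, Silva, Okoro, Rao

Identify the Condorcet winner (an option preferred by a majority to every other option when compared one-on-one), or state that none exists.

Head-to-head results (53 voters total):
Nguyen vs Silva: Nguyen wins 27–26.
Nguyen vs Rao: Nguyen wins 27–26.
Nguyen vs Okoro: Okoro wins 29–24.
Silva vs Rao: Rao wins 31–22.
Silva vs Okoro: Okoro wins 34–19.
Rao vs Okoro: Okoro wins 33–20.
Okoro beats each rival — Nguyen (29–24), Silva (34–19), Rao (33–20) — so Okoro is the Condorcet winner.

Okoro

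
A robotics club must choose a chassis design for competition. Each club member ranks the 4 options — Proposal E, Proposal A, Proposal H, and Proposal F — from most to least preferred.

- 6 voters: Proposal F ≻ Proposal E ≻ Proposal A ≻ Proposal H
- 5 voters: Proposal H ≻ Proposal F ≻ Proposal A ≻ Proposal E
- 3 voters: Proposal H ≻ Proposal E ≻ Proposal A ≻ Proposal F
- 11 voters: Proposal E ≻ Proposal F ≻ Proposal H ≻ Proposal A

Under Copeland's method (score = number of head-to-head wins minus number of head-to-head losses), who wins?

Proposal E

Pairwise results:
  Proposal E vs Proposal A: Proposal E wins 20–5.
  Proposal E vs Proposal H: Proposal E wins 17–8.
  Proposal E vs Proposal F: Proposal E wins 14–11.
  Proposal A vs Proposal H: Proposal H wins 19–6.
  Proposal A vs Proposal F: Proposal F wins 22–3.
  Proposal H vs Proposal F: Proposal F wins 17–8.
Copeland scores (wins − losses):
  Proposal E: 3 − 0 = 3
  Proposal A: 0 − 3 = -3
  Proposal H: 1 − 2 = -1
  Proposal F: 2 − 1 = 1
Proposal E has the best Copeland score.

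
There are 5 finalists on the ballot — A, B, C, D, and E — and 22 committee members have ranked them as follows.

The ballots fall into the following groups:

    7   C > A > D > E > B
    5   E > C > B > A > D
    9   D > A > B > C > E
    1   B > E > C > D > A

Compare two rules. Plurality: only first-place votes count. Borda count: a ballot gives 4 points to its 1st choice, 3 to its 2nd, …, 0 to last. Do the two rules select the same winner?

No

Plurality first-place counts: A 0, B 1, C 7, D 9, E 5 → D.
Borda totals: A 53, B 32, C 54, D 51, E 30 → C.
The two rules disagree: plurality picks D, Borda picks C.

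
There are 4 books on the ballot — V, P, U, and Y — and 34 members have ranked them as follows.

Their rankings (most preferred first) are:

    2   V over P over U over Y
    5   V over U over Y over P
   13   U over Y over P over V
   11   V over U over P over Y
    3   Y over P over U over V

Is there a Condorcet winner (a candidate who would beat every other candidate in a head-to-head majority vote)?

Yes

Head-to-head results (34 voters total):
V vs P: V wins 18–16.
V vs U: V wins 18–16.
V vs Y: V wins 18–16.
P vs U: U wins 29–5.
P vs Y: Y wins 21–13.
U vs Y: U wins 31–3.
V beats each rival — P (18–16), U (18–16), Y (18–16) — so V is the Condorcet winner.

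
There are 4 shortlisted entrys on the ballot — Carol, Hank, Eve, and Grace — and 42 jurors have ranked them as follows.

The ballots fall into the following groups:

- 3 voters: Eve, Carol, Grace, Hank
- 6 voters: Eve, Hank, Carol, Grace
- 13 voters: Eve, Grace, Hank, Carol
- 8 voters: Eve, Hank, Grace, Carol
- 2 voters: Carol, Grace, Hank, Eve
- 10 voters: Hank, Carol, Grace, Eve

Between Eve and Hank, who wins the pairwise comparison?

Eve

Ballots ranking Eve above Hank: 3+6+13+8 = 30.
Ballots ranking Hank above Eve: 2+10 = 12.
Eve wins the head-to-head, 30–12.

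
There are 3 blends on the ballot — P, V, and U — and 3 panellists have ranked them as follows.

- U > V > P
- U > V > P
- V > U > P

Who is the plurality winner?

First-place vote totals:
  P: 0
  V: 1
  U: 2
U has the most first-place votes.

U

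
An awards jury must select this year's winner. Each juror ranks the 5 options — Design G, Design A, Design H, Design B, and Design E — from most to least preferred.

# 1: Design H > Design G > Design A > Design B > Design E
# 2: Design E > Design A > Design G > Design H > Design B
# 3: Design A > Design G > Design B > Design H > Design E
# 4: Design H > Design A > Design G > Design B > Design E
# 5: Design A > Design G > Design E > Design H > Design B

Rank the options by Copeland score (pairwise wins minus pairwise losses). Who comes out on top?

Pairwise results:
  Design G vs Design A: Design A wins 4–1.
  Design G vs Design H: Design G wins 3–2.
  Design G vs Design B: Design G wins 5–0.
  Design G vs Design E: Design G wins 4–1.
  Design A vs Design H: Design A wins 3–2.
  Design A vs Design B: Design A wins 5–0.
  Design A vs Design E: Design A wins 4–1.
  Design H vs Design B: Design H wins 4–1.
  Design H vs Design E: Design H wins 3–2.
  Design B vs Design E: Design B wins 3–2.
Copeland scores (wins − losses):
  Design G: 3 − 1 = 2
  Design A: 4 − 0 = 4
  Design H: 2 − 2 = 0
  Design B: 1 − 3 = -2
  Design E: 0 − 4 = -4
Design A has the best Copeland score.

Design A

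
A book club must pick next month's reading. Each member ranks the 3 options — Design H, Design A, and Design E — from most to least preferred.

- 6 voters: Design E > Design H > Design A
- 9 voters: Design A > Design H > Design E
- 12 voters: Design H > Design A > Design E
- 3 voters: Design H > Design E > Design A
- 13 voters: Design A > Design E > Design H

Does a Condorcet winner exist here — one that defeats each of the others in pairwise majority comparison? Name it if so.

Design A

Head-to-head results (43 voters total):
Design H vs Design A: Design A wins 22–21.
Design H vs Design E: Design H wins 24–19.
Design A vs Design E: Design A wins 34–9.
Design A beats each rival — Design H (22–21), Design E (34–9) — so Design A is the Condorcet winner.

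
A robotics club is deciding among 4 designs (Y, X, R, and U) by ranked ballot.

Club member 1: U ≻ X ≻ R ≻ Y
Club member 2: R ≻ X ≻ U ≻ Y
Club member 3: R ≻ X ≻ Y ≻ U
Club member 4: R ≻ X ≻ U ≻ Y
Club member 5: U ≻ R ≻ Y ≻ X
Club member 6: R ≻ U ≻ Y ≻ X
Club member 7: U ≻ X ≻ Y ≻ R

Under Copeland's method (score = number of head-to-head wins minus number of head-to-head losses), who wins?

Pairwise results:
  Y vs X: X wins 5–2.
  Y vs R: R wins 6–1.
  Y vs U: U wins 6–1.
  X vs R: R wins 5–2.
  X vs U: U wins 4–3.
  R vs U: R wins 4–3.
Copeland scores (wins − losses):
  Y: 0 − 3 = -3
  X: 1 − 2 = -1
  R: 3 − 0 = 3
  U: 2 − 1 = 1
R has the best Copeland score.

R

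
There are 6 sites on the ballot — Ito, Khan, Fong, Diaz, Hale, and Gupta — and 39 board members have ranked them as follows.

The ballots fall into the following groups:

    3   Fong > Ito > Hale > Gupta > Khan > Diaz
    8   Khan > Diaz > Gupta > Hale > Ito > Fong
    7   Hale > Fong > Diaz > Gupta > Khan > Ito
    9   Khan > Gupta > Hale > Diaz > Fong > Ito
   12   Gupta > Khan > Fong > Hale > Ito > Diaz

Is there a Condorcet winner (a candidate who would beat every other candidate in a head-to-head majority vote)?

Head-to-head results (39 voters total):
Ito vs Khan: Khan wins 36–3.
Ito vs Fong: Fong wins 31–8.
Ito vs Diaz: Diaz wins 24–15.
Ito vs Hale: Hale wins 36–3.
Ito vs Gupta: Gupta wins 36–3.
Khan vs Fong: Khan wins 29–10.
Khan vs Diaz: Khan wins 32–7.
Khan vs Hale: Khan wins 29–10.
Khan vs Gupta: Gupta wins 22–17.
Fong vs Diaz: Fong wins 22–17.
Fong vs Hale: Hale wins 24–15.
Fong vs Gupta: Gupta wins 29–10.
Diaz vs Hale: Hale wins 31–8.
Diaz vs Gupta: Gupta wins 24–15.
Hale vs Gupta: Gupta wins 29–10.
Gupta beats each rival — Ito (36–3), Khan (22–17), Fong (29–10), Diaz (24–15), Hale (29–10) — so Gupta is the Condorcet winner.

Yes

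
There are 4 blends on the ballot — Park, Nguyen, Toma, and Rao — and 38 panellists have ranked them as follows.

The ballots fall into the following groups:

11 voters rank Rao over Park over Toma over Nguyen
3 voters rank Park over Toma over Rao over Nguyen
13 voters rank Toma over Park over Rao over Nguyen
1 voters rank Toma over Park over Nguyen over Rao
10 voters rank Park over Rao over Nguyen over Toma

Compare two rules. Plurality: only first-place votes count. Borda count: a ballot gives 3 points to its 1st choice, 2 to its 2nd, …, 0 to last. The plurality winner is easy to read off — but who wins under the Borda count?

Park

Plurality first-place counts: Park 13, Nguyen 0, Toma 14, Rao 11 → Toma.
Borda totals: Park 89, Nguyen 11, Toma 59, Rao 69 → Park.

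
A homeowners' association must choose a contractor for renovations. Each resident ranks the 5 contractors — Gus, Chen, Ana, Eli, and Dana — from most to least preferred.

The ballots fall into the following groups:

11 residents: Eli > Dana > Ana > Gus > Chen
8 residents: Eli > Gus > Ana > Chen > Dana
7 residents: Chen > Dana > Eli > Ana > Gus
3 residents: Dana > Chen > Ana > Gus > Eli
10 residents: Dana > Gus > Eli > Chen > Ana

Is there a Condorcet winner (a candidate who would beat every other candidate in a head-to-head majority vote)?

Head-to-head results (39 voters total):
Gus vs Chen: Gus wins 29–10.
Gus vs Ana: Ana wins 21–18.
Gus vs Eli: Eli wins 26–13.
Gus vs Dana: Dana wins 31–8.
Chen vs Ana: Chen wins 20–19.
Chen vs Eli: Eli wins 29–10.
Chen vs Dana: Dana wins 24–15.
Ana vs Eli: Eli wins 36–3.
Ana vs Dana: Dana wins 31–8.
Eli vs Dana: Dana wins 20–19.
Dana beats each rival — Gus (31–8), Chen (24–15), Ana (31–8), Eli (20–19) — so Dana is the Condorcet winner.

Yes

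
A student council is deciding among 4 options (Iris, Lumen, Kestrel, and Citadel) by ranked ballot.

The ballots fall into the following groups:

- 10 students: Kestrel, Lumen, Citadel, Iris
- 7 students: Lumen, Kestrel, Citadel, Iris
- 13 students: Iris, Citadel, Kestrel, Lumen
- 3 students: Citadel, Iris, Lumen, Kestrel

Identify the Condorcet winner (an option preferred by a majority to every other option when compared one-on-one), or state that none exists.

Head-to-head results (33 voters total):
Iris vs Lumen: Lumen wins 17–16.
Iris vs Kestrel: Kestrel wins 17–16.
Iris vs Citadel: Citadel wins 20–13.
Lumen vs Kestrel: Kestrel wins 23–10.
Lumen vs Citadel: Lumen wins 17–16.
Kestrel vs Citadel: Kestrel wins 17–16.
Kestrel beats each rival — Iris (17–16), Lumen (23–10), Citadel (17–16) — so Kestrel is the Condorcet winner.

Kestrel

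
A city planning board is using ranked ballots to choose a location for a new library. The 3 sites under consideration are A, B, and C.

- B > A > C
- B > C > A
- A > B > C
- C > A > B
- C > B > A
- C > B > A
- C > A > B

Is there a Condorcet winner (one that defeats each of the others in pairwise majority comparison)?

Head-to-head results (7 voters total):
A vs B: B wins 4–3.
A vs C: C wins 5–2.
B vs C: C wins 4–3.
C beats each rival — A (5–2), B (4–3) — so C is the Condorcet winner.

Yes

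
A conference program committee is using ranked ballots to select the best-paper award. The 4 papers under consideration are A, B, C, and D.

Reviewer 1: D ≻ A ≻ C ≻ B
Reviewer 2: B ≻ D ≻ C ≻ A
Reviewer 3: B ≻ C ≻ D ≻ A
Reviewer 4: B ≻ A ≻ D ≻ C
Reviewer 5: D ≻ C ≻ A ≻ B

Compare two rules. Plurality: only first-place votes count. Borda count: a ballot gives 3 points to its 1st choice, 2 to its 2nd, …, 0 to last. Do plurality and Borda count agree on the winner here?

Plurality first-place counts: A 0, B 3, C 0, D 2 → B.
Borda totals: A 5, B 9, C 6, D 10 → D.
The two rules disagree: plurality picks B, Borda picks D.

No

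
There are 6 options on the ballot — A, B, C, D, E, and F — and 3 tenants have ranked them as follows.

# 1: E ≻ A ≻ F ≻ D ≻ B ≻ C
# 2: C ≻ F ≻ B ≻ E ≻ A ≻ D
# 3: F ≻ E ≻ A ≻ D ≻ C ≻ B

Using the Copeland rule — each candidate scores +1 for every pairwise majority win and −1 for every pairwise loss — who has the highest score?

F

Pairwise results:
  A vs B: A wins 2–1.
  A vs C: A wins 2–1.
  A vs D: A wins 3–0.
  A vs E: E wins 3–0.
  A vs F: F wins 2–1.
  B vs C: C wins 2–1.
  B vs D: D wins 2–1.
  B vs E: E wins 2–1.
  B vs F: F wins 3–0.
  C vs D: D wins 2–1.
  C vs E: E wins 2–1.
  C vs F: F wins 2–1.
  D vs E: E wins 3–0.
  D vs F: F wins 3–0.
  E vs F: F wins 2–1.
Copeland scores (wins − losses):
  A: 3 − 2 = 1
  B: 0 − 5 = -5
  C: 1 − 4 = -3
  D: 2 − 3 = -1
  E: 4 − 1 = 3
  F: 5 − 0 = 5
F has the best Copeland score.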